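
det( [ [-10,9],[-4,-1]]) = 46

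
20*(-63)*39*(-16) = 786240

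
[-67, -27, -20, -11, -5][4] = -5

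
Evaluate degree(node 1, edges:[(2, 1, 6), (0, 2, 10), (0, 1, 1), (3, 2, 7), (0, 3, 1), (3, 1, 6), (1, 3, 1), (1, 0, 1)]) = incident: (2,1), (0,1), (3,1), (1,3), (1,0)
= 5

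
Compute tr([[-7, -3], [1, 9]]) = diagonal: (-7) + 9
= 2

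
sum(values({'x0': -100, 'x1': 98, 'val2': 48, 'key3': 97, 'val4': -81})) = (-100) + 98 + 48 + 97 + (-81)
= 62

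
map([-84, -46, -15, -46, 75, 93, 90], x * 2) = [-168, -92, -30, -92, 150, 186, 180]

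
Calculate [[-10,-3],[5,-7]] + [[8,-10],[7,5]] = [[-2, -13], [12, -2]]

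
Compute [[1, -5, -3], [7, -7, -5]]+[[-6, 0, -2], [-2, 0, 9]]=[[-5, -5, -5], [5, -7, 4]]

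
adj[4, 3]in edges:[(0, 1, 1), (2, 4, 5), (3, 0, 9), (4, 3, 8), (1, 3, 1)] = 8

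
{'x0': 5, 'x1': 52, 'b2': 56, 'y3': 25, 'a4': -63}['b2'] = 56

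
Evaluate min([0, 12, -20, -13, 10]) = -20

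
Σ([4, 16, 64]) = 84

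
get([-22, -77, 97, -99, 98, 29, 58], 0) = -22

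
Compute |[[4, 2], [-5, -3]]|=(4)*(-3) - (2)*(-5)
= -2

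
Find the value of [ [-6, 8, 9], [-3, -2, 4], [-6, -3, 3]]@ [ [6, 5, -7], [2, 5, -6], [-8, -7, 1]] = [[-92, -53, 3], [-54, -53, 37], [-66, -66, 63]]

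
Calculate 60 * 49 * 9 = 26460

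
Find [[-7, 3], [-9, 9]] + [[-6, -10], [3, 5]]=[[-13, -7], [-6, 14]]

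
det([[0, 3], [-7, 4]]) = 21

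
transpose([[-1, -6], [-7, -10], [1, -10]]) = [[-1, -7, 1], [-6, -10, -10]]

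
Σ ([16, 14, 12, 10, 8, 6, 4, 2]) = 72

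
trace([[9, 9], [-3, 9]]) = diagonal: 9 + 9
= 18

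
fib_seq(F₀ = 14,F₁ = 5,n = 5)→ [14, 5, 19, 24, 43]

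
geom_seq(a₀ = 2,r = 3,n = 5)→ a_0 = 2*3^0 = 2
a_1 = 2*3^1 = 6
a_2 = 2*3^2 = 18
...
= [2, 6, 18, 54, 162]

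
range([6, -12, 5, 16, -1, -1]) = 28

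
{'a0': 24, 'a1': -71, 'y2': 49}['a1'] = -71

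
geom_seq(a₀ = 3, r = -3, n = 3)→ a_0 = 3*(-3)^0 = 3
a_1 = 3*(-3)^1 = -9
a_2 = 3*(-3)^2 = 27
= [3, -9, 27]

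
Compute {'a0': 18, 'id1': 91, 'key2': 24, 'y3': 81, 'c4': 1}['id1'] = 91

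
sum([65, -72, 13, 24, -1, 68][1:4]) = slice → [-72, 13, 24]
(-72) + 13 + 24
= -35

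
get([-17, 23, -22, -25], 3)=-25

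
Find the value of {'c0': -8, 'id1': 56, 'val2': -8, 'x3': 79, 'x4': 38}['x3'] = 79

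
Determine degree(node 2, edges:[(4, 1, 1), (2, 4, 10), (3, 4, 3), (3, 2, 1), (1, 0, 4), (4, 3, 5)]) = 2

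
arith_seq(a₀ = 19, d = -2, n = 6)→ [19, 17, 15, 13, 11, 9]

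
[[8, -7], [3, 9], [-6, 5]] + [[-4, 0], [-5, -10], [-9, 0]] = [[4, -7], [-2, -1], [-15, 5]]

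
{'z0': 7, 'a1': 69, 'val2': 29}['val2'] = 29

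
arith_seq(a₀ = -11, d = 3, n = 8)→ [-11, -8, -5, -2, 1, 4, 7, 10]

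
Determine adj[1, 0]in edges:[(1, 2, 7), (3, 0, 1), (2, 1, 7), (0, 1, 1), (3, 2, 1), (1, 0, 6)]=6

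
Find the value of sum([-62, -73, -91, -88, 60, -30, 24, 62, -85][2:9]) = slice → [-91, -88, 60, -30, 24, 62, -85]
(-91) + (-88) + 60 + (-30) + 24 + 62 + (-85)
= -148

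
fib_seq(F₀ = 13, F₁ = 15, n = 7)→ [13, 15, 28, 43, 71, 114, 185]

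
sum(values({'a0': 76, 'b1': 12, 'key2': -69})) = 19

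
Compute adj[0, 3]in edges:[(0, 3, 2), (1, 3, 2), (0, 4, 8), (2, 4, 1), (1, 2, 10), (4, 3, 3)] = 2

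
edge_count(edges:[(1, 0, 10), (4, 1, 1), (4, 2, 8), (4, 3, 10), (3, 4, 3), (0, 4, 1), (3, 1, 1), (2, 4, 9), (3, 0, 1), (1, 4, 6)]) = 10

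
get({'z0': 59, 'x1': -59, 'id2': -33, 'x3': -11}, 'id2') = -33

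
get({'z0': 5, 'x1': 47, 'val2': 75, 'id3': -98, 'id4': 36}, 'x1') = 47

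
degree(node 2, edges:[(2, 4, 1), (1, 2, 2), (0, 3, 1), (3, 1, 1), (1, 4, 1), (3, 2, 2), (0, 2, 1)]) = 4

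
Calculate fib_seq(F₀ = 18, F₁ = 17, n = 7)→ [18, 17, 35, 52, 87, 139, 226]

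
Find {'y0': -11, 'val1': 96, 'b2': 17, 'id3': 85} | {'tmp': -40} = {'y0': -11, 'val1': 96, 'b2': 17, 'id3': 85, 'tmp': -40}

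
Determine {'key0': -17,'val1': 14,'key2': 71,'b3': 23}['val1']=14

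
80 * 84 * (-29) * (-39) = 7600320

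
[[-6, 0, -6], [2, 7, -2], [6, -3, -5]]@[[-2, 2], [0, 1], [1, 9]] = [[6, -66], [-6, -7], [-17, -36]]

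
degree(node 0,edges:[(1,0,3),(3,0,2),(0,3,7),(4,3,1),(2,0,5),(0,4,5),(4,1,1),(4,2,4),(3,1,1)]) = incident: (1,0), (3,0), (0,3), (2,0), (0,4)
= 5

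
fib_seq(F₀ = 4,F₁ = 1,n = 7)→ F_2 = F_1 + F_0 = 5
F_3 = F_2 + F_1 = 6
F_4 = F_3 + F_2 = 11
...
= [4, 1, 5, 6, 11, 17, 28]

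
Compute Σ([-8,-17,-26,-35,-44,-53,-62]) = (-8) + (-17) + (-26) + (-35) + (-44) + (-53) + (-62)
= -245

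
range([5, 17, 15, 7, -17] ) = 34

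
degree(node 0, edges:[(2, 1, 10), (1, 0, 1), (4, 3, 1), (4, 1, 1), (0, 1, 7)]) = incident: (1,0), (0,1)
= 2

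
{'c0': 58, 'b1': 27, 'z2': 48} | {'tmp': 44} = {'c0': 58, 'b1': 27, 'z2': 48, 'tmp': 44}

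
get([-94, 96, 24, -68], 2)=24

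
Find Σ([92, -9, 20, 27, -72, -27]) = 92 + (-9) + 20 + 27 + (-72) + (-27)
= 31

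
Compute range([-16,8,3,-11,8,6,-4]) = 24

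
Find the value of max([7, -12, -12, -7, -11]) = 7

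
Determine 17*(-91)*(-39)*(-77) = -4645641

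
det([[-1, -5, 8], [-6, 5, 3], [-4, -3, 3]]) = (1)*(-1)*det([[5, 3], [-3, 3]]) + (-1)*(-5)*det([[-6, 3], [-4, 3]]) + (1)*(8)*det([[-6, 5], [-4, -3]])
= -24 + -30 + 304
= 250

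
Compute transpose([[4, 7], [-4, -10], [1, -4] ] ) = [[4, -4, 1], [7, -10, -4]]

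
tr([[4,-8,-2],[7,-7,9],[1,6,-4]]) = -7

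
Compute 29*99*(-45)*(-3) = 387585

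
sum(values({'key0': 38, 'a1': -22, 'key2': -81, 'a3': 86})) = 21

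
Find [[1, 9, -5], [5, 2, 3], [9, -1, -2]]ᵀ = [[1, 5, 9], [9, 2, -1], [-5, 3, -2]]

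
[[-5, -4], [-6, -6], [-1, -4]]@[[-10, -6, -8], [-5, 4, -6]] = [[70, 14, 64], [90, 12, 84], [30, -10, 32]]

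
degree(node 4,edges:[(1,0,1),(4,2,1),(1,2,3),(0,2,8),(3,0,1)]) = incident: (4,2)
= 1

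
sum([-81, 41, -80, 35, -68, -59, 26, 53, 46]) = (-81) + 41 + (-80) + 35 + (-68) + (-59) + 26 + 53 + 46
= -87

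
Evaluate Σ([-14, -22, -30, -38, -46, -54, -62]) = -266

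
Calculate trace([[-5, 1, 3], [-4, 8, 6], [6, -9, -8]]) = -5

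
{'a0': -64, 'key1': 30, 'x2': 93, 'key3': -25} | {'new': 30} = {'a0': -64, 'key1': 30, 'x2': 93, 'key3': -25, 'new': 30}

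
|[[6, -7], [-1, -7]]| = (6)*(-7) - (-7)*(-1)
= -49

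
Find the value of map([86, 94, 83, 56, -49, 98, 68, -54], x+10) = 86+10=96, 94+10=104, 83+10=93, 56+10=66, -49+10=-39, 98+10=108, 68+10=78, -54+10=-44
= [96, 104, 93, 66, -39, 108, 78, -44]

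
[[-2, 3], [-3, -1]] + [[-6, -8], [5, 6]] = [[-8, -5], [2, 5]]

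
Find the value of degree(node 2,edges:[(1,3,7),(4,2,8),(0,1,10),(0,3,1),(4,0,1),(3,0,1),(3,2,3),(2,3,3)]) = 3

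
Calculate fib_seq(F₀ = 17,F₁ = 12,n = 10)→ F_2 = F_1 + F_0 = 29
F_3 = F_2 + F_1 = 41
F_4 = F_3 + F_2 = 70
...
= [17, 12, 29, 41, 70, 111, 181, 292, 473, 765]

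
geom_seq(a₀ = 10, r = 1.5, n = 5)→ [10.0, 15.0, 22.5, 33.75, 50.625]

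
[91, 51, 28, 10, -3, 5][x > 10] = [91, 51, 28]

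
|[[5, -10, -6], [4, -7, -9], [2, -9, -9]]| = (1)*(5)*det([[-7, -9], [-9, -9]]) + (-1)*(-10)*det([[4, -9], [2, -9]]) + (1)*(-6)*det([[4, -7], [2, -9]])
= -90 + -180 + 132
= -138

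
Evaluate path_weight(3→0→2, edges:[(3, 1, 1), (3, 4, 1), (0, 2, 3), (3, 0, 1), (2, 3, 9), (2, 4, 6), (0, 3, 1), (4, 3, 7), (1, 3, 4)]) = w(3→0)=1 + w(0→2)=3
= 4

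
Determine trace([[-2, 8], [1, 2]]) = 0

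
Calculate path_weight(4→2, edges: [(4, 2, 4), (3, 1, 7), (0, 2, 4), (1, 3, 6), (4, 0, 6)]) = 4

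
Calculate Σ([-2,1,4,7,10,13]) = (-2) + 1 + 4 + 7 + 10 + 13
= 33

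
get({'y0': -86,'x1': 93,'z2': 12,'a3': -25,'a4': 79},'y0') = -86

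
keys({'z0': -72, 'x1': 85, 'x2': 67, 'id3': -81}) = ['z0', 'x1', 'x2', 'id3']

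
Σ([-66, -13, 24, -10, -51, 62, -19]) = -73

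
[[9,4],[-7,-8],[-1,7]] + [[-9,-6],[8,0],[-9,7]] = [[0, -2], [1, -8], [-10, 14]]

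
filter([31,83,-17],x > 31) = keep x where x > 31: 31✗, 83✓, -17✗
= [83]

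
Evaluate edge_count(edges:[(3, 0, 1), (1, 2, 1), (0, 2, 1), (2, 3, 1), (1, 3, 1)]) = 5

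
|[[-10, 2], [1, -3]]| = (-10)*(-3) - (2)*(1)
= 28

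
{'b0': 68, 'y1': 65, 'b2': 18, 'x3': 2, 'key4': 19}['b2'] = 18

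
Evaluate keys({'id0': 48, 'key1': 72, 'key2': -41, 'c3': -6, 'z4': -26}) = ['id0', 'key1', 'key2', 'c3', 'z4']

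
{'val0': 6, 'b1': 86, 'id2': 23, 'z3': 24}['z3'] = 24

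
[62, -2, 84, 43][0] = 62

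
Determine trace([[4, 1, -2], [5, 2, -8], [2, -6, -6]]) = diagonal: 4 + 2 + (-6)
= 0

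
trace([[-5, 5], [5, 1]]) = -4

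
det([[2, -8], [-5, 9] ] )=-22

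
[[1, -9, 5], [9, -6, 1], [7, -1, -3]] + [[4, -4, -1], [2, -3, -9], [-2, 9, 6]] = [[5, -13, 4], [11, -9, -8], [5, 8, 3]]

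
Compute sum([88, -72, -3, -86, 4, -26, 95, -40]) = -40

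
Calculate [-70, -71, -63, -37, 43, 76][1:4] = [-71, -63, -37]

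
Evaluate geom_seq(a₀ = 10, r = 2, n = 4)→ [10, 20, 40, 80]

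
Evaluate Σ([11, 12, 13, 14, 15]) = 11 + 12 + 13 + 14 + 15
= 65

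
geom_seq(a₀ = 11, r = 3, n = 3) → [11, 33, 99]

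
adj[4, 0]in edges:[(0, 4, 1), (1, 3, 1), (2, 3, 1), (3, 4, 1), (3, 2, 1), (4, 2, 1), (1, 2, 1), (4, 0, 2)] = 2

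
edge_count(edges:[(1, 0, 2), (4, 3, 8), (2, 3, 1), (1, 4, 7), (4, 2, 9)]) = 5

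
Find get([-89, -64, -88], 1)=-64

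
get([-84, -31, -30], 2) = -30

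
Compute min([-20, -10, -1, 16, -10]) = -20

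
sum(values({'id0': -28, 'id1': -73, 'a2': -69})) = -170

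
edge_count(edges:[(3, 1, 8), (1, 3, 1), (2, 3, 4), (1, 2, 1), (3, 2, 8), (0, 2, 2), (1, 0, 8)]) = 7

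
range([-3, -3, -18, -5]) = 15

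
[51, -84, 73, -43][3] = -43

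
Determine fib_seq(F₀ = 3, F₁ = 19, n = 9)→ F_2 = F_1 + F_0 = 22
F_3 = F_2 + F_1 = 41
F_4 = F_3 + F_2 = 63
...
= [3, 19, 22, 41, 63, 104, 167, 271, 438]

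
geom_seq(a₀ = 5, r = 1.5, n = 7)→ [5.0, 7.5, 11.25, 16.875, 25.3125, 37.96875, 56.953125]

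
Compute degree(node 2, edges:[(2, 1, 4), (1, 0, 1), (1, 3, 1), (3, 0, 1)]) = 1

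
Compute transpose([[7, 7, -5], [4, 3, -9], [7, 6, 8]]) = [[7, 4, 7], [7, 3, 6], [-5, -9, 8]]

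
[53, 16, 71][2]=71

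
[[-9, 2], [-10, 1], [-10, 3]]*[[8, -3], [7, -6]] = [[-58, 15], [-73, 24], [-59, 12]]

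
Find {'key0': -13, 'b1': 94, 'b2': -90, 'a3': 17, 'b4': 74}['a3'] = 17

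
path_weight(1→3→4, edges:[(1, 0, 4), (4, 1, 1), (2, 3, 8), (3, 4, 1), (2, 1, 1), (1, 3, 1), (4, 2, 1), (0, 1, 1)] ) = w(1→3)=1 + w(3→4)=1
= 2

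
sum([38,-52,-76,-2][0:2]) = slice → [38, -52]
38 + (-52)
= -14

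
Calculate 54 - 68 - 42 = -56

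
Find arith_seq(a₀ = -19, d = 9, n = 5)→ a_0 = -19 + 0*9 = -19
a_1 = -19 + 1*9 = -10
a_2 = -19 + 2*9 = -1
...
= [-19, -10, -1, 8, 17]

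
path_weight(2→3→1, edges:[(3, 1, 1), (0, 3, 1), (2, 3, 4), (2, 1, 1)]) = 5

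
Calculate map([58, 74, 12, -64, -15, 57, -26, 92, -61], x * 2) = [116, 148, 24, -128, -30, 114, -52, 184, -122]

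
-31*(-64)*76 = 150784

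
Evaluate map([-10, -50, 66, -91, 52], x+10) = [0, -40, 76, -81, 62]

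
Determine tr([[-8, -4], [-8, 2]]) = -6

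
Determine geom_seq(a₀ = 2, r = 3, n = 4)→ [2, 6, 18, 54]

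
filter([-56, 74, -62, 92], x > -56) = [74, 92]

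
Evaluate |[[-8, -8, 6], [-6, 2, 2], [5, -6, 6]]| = -404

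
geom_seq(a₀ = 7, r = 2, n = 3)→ [7, 14, 28]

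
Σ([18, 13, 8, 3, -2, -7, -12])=18 + 13 + 8 + 3 + (-2) + (-7) + (-12)
= 21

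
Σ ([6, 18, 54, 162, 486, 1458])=6 + 18 + 54 + 162 + 486 + 1458
= 2184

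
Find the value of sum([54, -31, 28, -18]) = 33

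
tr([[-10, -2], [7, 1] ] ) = -9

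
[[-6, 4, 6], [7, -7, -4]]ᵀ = [[-6, 7], [4, -7], [6, -4]]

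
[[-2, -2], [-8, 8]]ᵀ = [[-2, -8], [-2, 8]]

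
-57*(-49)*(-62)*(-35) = 6060810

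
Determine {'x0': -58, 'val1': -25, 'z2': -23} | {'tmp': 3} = {'x0': -58, 'val1': -25, 'z2': -23, 'tmp': 3}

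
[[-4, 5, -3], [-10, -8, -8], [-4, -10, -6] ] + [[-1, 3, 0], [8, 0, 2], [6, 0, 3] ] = [[-5, 8, -3], [-2, -8, -6], [2, -10, -3]]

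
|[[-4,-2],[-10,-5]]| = 0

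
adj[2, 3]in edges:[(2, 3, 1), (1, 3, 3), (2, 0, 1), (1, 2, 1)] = 1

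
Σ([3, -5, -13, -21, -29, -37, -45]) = -147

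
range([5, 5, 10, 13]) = 8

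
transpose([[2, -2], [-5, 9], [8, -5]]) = [[2, -5, 8], [-2, 9, -5]]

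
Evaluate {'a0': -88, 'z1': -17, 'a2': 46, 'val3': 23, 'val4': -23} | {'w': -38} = {'a0': -88, 'z1': -17, 'a2': 46, 'val3': 23, 'val4': -23, 'w': -38}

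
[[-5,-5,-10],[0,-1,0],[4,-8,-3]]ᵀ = [[-5, 0, 4], [-5, -1, -8], [-10, 0, -3]]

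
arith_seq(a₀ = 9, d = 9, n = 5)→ [9, 18, 27, 36, 45]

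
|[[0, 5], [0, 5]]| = (0)*(5) - (5)*(0)
= 0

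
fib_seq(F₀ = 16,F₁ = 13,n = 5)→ [16, 13, 29, 42, 71]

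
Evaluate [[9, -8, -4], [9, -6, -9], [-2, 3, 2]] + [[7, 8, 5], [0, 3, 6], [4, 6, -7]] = [[16, 0, 1], [9, -3, -3], [2, 9, -5]]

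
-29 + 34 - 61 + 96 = 40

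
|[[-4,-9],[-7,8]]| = -95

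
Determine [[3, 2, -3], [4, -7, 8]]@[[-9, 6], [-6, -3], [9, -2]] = C[0][0] = (3)*(-9) + (2)*(-6) + (-3)*(9) = -66
C[0][1] = (3)*(6) + (2)*(-3) + (-3)*(-2) = 18
C[1][0] = (4)*(-9) + (-7)*(-6) + (8)*(9) = 78
C[1][1] = (4)*(6) + (-7)*(-3) + (8)*(-2) = 29
= [[-66, 18], [78, 29]]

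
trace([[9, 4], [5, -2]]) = 7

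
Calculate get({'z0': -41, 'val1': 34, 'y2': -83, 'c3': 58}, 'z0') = -41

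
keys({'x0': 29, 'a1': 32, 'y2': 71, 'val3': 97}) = ['x0', 'a1', 'y2', 'val3']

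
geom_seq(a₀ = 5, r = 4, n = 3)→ a_0 = 5*4^0 = 5
a_1 = 5*4^1 = 20
a_2 = 5*4^2 = 80
= [5, 20, 80]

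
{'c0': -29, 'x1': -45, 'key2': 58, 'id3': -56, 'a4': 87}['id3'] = -56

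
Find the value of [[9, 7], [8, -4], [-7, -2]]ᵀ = [[9, 8, -7], [7, -4, -2]]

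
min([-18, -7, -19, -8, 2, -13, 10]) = -19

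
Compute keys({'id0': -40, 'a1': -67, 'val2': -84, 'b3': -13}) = ['id0', 'a1', 'val2', 'b3']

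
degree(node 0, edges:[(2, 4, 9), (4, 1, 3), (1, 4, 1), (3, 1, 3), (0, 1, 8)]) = incident: (0,1)
= 1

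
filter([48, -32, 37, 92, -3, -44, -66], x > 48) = keep x where x > 48: 48✗, -32✗, 37✗, 92✓, -3✗, -44✗, -66✗
= [92]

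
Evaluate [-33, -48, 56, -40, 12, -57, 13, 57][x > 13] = [56, 57]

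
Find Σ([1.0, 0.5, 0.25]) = 1.75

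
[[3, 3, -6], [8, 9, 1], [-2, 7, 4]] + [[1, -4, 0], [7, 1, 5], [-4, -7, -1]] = [[4, -1, -6], [15, 10, 6], [-6, 0, 3]]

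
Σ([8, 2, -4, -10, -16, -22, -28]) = -70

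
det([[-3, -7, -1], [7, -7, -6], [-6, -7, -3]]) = -245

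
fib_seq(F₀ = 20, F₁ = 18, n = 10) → F_2 = F_1 + F_0 = 38
F_3 = F_2 + F_1 = 56
F_4 = F_3 + F_2 = 94
...
= [20, 18, 38, 56, 94, 150, 244, 394, 638, 1032]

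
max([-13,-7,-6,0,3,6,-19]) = 6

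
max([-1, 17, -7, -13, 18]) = 18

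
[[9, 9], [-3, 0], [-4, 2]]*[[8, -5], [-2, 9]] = [[54, 36], [-24, 15], [-36, 38]]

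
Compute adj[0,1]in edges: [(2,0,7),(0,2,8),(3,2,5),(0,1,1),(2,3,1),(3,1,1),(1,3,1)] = 1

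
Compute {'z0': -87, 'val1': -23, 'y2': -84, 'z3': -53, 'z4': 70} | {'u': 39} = {'z0': -87, 'val1': -23, 'y2': -84, 'z3': -53, 'z4': 70, 'u': 39}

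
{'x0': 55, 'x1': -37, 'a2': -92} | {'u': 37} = {'x0': 55, 'x1': -37, 'a2': -92, 'u': 37}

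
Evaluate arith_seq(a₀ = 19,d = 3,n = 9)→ [19, 22, 25, 28, 31, 34, 37, 40, 43]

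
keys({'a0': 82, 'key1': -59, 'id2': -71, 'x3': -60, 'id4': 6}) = ['a0', 'key1', 'id2', 'x3', 'id4']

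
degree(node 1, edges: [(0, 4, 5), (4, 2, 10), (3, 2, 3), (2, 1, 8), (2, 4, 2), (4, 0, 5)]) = 1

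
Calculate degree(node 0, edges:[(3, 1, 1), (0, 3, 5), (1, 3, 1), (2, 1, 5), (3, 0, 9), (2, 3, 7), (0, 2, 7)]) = incident: (0,3), (3,0), (0,2)
= 3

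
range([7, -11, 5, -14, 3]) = 21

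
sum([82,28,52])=82 + 28 + 52
= 162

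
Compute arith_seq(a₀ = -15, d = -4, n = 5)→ [-15, -19, -23, -27, -31]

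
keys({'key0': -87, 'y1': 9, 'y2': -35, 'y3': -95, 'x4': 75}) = ['key0', 'y1', 'y2', 'y3', 'x4']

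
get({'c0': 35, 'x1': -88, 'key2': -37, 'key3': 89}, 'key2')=-37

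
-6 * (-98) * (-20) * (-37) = 435120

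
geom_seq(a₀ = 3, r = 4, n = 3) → [3, 12, 48]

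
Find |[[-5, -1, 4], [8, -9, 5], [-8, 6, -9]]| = (1)*(-5)*det([[-9, 5], [6, -9]]) + (-1)*(-1)*det([[8, 5], [-8, -9]]) + (1)*(4)*det([[8, -9], [-8, 6]])
= -255 + -32 + -96
= -383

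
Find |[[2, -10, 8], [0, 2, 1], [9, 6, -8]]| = -278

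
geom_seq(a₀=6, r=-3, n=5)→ [6, -18, 54, -162, 486]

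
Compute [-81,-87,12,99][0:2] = [-81, -87]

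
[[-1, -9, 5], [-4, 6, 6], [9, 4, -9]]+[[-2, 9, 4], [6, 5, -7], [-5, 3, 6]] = [[-3, 0, 9], [2, 11, -1], [4, 7, -3]]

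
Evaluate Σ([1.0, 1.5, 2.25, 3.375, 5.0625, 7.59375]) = 20.78125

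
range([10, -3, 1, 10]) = 13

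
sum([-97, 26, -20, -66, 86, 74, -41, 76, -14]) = 24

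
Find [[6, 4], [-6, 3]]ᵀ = [[6, -6], [4, 3]]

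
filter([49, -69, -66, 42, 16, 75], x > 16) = [49, 42, 75]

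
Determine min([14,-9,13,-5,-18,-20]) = -20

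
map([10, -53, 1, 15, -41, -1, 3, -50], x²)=[100, 2809, 1, 225, 1681, 1, 9, 2500]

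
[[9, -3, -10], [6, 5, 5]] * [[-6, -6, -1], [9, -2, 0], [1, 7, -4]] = C[0][0] = (9)*(-6) + (-3)*(9) + (-10)*(1) = -91
C[0][1] = (9)*(-6) + (-3)*(-2) + (-10)*(7) = -118
C[0][2] = (9)*(-1) + (-3)*(0) + (-10)*(-4) = 31
C[1][0] = (6)*(-6) + (5)*(9) + (5)*(1) = 14
C[1][1] = (6)*(-6) + (5)*(-2) + (5)*(7) = -11
C[1][2] = (6)*(-1) + (5)*(0) + (5)*(-4) = -26
= [[-91, -118, 31], [14, -11, -26]]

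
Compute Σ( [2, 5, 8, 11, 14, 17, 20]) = 2 + 5 + 8 + 11 + 14 + 17 + 20
= 77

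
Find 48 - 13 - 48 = -13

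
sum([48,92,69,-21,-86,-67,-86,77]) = 48 + 92 + 69 + (-21) + (-86) + (-67) + (-86) + 77
= 26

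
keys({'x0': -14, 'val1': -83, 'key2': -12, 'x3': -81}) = ['x0', 'val1', 'key2', 'x3']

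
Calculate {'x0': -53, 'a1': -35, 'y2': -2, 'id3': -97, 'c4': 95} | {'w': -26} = {'x0': -53, 'a1': -35, 'y2': -2, 'id3': -97, 'c4': 95, 'w': -26}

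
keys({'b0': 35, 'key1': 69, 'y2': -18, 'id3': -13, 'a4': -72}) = ['b0', 'key1', 'y2', 'id3', 'a4']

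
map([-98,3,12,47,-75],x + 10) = -98+10=-88, 3+10=13, 12+10=22, 47+10=57, -75+10=-65
= [-88, 13, 22, 57, -65]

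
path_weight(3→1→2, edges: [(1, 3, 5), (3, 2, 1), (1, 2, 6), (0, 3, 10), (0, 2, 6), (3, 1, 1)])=7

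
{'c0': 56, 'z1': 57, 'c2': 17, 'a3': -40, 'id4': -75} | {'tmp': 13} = {'c0': 56, 'z1': 57, 'c2': 17, 'a3': -40, 'id4': -75, 'tmp': 13}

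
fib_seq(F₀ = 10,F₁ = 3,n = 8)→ [10, 3, 13, 16, 29, 45, 74, 119]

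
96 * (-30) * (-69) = 198720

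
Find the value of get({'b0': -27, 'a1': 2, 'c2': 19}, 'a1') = 2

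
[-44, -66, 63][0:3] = [-44, -66, 63]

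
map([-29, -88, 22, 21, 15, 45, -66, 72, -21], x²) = (-29)²=841, (-88)²=7744, (22)²=484, (21)²=441, (15)²=225, (45)²=2025, (-66)²=4356, (72)²=5184, (-21)²=441
= [841, 7744, 484, 441, 225, 2025, 4356, 5184, 441]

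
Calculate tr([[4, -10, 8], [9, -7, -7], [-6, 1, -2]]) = -5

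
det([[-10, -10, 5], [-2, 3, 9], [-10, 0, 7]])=(1)*(-10)*det([[3, 9], [0, 7]]) + (-1)*(-10)*det([[-2, 9], [-10, 7]]) + (1)*(5)*det([[-2, 3], [-10, 0]])
= -210 + 760 + 150
= 700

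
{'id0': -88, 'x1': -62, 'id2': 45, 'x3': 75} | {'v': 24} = {'id0': -88, 'x1': -62, 'id2': 45, 'x3': 75, 'v': 24}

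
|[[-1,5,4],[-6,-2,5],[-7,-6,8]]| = 139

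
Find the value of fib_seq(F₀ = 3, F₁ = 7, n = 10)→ [3, 7, 10, 17, 27, 44, 71, 115, 186, 301]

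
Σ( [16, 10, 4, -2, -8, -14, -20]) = -14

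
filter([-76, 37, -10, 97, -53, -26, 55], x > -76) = [37, -10, 97, -53, -26, 55]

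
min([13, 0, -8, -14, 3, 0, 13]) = -14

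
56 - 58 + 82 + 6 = 86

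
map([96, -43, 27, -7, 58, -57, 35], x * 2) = 96*2=192, -43*2=-86, 27*2=54, -7*2=-14, 58*2=116, -57*2=-114, 35*2=70
= [192, -86, 54, -14, 116, -114, 70]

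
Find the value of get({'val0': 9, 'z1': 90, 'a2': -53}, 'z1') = 90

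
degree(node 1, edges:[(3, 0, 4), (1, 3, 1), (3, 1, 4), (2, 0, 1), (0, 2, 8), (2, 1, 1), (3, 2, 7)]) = 3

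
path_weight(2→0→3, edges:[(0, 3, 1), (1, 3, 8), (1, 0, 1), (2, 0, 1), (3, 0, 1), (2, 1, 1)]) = w(2→0)=1 + w(0→3)=1
= 2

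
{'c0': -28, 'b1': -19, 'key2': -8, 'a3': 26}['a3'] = 26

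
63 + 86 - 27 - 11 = 111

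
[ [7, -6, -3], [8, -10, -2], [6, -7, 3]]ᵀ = [[7, 8, 6], [-6, -10, -7], [-3, -2, 3]]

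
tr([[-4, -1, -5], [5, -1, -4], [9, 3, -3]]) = -8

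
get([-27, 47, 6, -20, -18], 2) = 6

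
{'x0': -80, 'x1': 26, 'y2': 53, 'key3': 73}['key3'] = 73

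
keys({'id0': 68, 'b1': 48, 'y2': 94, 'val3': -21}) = ['id0', 'b1', 'y2', 'val3']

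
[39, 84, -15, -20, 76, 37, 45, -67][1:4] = [84, -15, -20]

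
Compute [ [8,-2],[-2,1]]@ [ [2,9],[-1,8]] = [[18, 56], [-5, -10]]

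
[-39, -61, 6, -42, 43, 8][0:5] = [-39, -61, 6, -42, 43]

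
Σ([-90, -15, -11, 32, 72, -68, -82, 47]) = (-90) + (-15) + (-11) + 32 + 72 + (-68) + (-82) + 47
= -115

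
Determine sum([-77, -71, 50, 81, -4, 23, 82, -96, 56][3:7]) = 182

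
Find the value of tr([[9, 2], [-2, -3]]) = 6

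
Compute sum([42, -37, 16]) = 42 + (-37) + 16
= 21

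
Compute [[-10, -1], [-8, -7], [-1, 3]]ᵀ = [[-10, -8, -1], [-1, -7, 3]]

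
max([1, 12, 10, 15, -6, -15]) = 15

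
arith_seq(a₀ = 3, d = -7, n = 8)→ a_0 = 3 + 0*-7 = 3
a_1 = 3 + 1*-7 = -4
a_2 = 3 + 2*-7 = -11
...
= [3, -4, -11, -18, -25, -32, -39, -46]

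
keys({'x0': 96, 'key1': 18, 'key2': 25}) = ['x0', 'key1', 'key2']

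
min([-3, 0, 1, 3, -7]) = -7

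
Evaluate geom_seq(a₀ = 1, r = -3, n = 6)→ a_0 = 1*(-3)^0 = 1
a_1 = 1*(-3)^1 = -3
a_2 = 1*(-3)^2 = 9
...
= [1, -3, 9, -27, 81, -243]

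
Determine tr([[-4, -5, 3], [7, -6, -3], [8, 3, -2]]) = -12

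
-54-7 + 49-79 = -91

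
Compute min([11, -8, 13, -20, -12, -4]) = -20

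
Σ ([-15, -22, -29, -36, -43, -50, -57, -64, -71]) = -387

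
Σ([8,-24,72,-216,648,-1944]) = -1456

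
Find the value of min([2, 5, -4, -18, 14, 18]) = -18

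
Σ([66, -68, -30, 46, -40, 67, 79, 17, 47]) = 66 + (-68) + (-30) + 46 + (-40) + 67 + 79 + 17 + 47
= 184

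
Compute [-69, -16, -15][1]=-16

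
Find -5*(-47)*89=20915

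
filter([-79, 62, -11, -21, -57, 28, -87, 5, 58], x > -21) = keep x where x > -21: -79✗, 62✓, -11✓, -21✗, -57✗, 28✓, -87✗, 5✓, 58✓
= [62, -11, 28, 5, 58]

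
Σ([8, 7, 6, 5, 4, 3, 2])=35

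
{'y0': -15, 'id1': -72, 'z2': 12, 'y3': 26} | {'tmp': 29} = {'y0': -15, 'id1': -72, 'z2': 12, 'y3': 26, 'tmp': 29}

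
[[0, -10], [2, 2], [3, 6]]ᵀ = [[0, 2, 3], [-10, 2, 6]]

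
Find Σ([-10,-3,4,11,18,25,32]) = 77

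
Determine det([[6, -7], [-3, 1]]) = (6)*(1) - (-7)*(-3)
= -15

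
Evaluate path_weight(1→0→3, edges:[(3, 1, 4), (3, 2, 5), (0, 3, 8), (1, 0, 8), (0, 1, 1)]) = 16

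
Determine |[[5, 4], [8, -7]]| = (5)*(-7) - (4)*(8)
= -67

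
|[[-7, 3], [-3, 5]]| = -26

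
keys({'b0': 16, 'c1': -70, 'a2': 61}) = ['b0', 'c1', 'a2']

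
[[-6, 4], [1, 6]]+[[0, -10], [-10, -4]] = [[-6, -6], [-9, 2]]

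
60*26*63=98280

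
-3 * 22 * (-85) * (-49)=-274890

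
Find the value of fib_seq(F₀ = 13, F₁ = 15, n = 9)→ F_2 = F_1 + F_0 = 28
F_3 = F_2 + F_1 = 43
F_4 = F_3 + F_2 = 71
...
= [13, 15, 28, 43, 71, 114, 185, 299, 484]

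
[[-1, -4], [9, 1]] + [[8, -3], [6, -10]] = [[7, -7], [15, -9]]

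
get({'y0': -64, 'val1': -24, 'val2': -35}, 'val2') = -35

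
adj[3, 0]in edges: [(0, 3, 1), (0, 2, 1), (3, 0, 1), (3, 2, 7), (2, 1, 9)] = 1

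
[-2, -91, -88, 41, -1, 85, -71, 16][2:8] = [-88, 41, -1, 85, -71, 16]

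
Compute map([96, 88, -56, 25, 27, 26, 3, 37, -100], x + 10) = [106, 98, -46, 35, 37, 36, 13, 47, -90]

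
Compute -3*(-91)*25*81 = 552825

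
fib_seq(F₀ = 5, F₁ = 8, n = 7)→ F_2 = F_1 + F_0 = 13
F_3 = F_2 + F_1 = 21
F_4 = F_3 + F_2 = 34
...
= [5, 8, 13, 21, 34, 55, 89]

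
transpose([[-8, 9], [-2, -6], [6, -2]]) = [[-8, -2, 6], [9, -6, -2]]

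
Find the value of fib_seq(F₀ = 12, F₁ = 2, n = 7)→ [12, 2, 14, 16, 30, 46, 76]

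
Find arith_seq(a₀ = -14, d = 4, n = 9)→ [-14, -10, -6, -2, 2, 6, 10, 14, 18]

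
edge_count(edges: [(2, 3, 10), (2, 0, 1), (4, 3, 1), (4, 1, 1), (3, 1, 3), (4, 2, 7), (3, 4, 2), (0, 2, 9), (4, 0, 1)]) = 9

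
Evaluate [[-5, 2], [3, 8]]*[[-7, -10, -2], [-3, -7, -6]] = C[0][0] = (-5)*(-7) + (2)*(-3) = 29
C[0][1] = (-5)*(-10) + (2)*(-7) = 36
C[0][2] = (-5)*(-2) + (2)*(-6) = -2
C[1][0] = (3)*(-7) + (8)*(-3) = -45
C[1][1] = (3)*(-10) + (8)*(-7) = -86
C[1][2] = (3)*(-2) + (8)*(-6) = -54
= [[29, 36, -2], [-45, -86, -54]]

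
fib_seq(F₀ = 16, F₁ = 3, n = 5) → [16, 3, 19, 22, 41]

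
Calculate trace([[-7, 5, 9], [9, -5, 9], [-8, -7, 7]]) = -5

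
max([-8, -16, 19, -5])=19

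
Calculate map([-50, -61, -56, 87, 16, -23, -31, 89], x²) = (-50)²=2500, (-61)²=3721, (-56)²=3136, (87)²=7569, (16)²=256, (-23)²=529, (-31)²=961, (89)²=7921
= [2500, 3721, 3136, 7569, 256, 529, 961, 7921]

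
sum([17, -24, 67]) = 60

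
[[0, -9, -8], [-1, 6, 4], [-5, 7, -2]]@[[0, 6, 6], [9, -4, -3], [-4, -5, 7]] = [[-49, 76, -29], [38, -50, 4], [71, -48, -65]]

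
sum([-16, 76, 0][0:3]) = slice → [-16, 76, 0]
(-16) + 76 + 0
= 60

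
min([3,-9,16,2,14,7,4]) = -9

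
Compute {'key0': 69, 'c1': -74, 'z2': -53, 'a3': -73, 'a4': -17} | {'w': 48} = {'key0': 69, 'c1': -74, 'z2': -53, 'a3': -73, 'a4': -17, 'w': 48}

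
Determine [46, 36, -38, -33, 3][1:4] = [36, -38, -33]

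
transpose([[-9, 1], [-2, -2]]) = [[-9, -2], [1, -2]]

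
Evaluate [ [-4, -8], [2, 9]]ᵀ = [[-4, 2], [-8, 9]]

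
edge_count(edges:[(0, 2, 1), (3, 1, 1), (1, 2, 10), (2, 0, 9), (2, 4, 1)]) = 5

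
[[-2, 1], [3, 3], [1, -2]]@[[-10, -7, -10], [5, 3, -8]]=[[25, 17, 12], [-15, -12, -54], [-20, -13, 6]]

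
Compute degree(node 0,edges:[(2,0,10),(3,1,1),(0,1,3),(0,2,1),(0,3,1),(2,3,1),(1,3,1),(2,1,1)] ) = incident: (2,0), (0,1), (0,2), (0,3)
= 4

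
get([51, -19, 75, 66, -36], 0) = 51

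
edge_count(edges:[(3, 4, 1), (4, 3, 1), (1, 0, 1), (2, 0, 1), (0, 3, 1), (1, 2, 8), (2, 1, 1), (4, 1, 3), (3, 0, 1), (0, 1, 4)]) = 10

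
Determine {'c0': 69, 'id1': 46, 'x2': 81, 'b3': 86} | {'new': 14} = {'c0': 69, 'id1': 46, 'x2': 81, 'b3': 86, 'new': 14}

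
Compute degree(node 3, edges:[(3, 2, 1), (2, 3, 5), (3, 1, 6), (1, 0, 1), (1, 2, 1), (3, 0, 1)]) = 4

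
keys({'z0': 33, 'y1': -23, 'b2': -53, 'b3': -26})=['z0', 'y1', 'b2', 'b3']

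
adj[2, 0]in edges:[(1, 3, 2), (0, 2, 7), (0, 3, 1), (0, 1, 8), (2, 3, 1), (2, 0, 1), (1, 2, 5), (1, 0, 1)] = 1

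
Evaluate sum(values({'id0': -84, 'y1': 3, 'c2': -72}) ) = (-84) + 3 + (-72)
= -153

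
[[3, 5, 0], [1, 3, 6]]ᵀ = [[3, 1], [5, 3], [0, 6]]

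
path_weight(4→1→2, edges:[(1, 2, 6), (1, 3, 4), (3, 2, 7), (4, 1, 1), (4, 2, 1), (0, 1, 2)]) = 7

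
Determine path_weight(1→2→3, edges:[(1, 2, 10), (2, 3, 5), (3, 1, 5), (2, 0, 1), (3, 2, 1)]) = w(1→2)=10 + w(2→3)=5
= 15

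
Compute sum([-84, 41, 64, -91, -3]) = (-84) + 41 + 64 + (-91) + (-3)
= -73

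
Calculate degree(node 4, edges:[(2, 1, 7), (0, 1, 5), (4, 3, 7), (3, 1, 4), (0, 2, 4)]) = incident: (4,3)
= 1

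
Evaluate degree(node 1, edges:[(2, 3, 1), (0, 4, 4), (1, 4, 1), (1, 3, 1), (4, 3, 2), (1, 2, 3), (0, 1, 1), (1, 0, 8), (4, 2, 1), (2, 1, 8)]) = 6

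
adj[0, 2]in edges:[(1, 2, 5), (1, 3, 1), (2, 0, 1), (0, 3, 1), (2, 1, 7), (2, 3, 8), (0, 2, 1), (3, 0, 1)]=1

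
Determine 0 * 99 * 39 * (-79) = 0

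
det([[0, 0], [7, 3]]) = 0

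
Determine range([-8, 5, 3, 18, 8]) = 26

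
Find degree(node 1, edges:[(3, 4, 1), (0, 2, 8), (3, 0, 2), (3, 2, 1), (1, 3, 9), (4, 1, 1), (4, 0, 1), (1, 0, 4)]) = incident: (1,3), (4,1), (1,0)
= 3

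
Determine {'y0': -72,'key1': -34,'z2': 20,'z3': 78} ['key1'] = -34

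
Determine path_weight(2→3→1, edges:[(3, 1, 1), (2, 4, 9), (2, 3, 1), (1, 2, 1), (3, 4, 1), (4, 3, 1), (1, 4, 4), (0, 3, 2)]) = w(2→3)=1 + w(3→1)=1
= 2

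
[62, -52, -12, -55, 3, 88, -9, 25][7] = 25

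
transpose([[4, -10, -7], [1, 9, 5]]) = [[4, 1], [-10, 9], [-7, 5]]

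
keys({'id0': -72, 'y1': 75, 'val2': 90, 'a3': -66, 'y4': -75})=['id0', 'y1', 'val2', 'a3', 'y4']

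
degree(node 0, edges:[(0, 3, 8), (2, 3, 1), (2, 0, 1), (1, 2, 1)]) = incident: (0,3), (2,0)
= 2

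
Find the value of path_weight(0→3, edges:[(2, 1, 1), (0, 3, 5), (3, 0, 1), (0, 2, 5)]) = 5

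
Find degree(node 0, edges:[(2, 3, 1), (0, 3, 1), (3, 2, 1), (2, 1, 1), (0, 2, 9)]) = incident: (0,3), (0,2)
= 2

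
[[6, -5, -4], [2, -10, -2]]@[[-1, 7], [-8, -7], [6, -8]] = [[10, 109], [66, 100]]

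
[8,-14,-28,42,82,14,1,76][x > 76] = [82]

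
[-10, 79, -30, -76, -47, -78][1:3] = [79, -30]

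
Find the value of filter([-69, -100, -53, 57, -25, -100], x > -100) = [-69, -53, 57, -25]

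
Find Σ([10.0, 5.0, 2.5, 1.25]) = 10.0 + 5.0 + 2.5 + 1.25
= 18.75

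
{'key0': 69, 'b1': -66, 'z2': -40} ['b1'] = -66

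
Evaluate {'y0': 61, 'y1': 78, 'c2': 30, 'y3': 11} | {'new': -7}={'y0': 61, 'y1': 78, 'c2': 30, 'y3': 11, 'new': -7}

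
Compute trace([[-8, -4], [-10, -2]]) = -10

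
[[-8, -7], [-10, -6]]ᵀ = [[-8, -10], [-7, -6]]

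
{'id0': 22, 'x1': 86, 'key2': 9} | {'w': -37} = {'id0': 22, 'x1': 86, 'key2': 9, 'w': -37}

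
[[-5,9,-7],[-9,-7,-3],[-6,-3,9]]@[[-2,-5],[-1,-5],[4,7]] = [[-27, -69], [13, 59], [51, 108]]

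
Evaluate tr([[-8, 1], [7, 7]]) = -1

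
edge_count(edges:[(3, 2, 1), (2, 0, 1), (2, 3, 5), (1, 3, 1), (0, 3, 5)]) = 5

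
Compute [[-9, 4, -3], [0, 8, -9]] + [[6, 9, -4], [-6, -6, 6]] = [[-3, 13, -7], [-6, 2, -3]]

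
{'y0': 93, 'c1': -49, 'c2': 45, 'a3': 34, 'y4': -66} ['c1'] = -49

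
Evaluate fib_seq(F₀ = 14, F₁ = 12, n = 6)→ [14, 12, 26, 38, 64, 102]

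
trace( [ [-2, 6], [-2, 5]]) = diagonal: (-2) + 5
= 3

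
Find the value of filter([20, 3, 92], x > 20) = [92]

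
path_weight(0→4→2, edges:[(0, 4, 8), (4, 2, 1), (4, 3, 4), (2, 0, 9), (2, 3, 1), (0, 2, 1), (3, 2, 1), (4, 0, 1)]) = w(0→4)=8 + w(4→2)=1
= 9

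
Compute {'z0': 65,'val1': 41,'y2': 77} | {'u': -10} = {'z0': 65, 'val1': 41, 'y2': 77, 'u': -10}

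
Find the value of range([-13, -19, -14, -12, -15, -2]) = 17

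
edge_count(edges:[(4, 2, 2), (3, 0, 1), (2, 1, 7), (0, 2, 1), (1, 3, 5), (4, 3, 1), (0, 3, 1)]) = 7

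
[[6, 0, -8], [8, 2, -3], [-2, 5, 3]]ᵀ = [[6, 8, -2], [0, 2, 5], [-8, -3, 3]]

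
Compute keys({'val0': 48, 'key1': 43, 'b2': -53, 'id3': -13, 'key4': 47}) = ['val0', 'key1', 'b2', 'id3', 'key4']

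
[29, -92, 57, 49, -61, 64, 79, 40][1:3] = [-92, 57]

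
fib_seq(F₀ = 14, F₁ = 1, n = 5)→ F_2 = F_1 + F_0 = 15
F_3 = F_2 + F_1 = 16
F_4 = F_3 + F_2 = 31
= [14, 1, 15, 16, 31]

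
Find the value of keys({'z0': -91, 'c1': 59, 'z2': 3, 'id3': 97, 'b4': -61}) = ['z0', 'c1', 'z2', 'id3', 'b4']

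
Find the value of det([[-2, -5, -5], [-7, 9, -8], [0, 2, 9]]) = -439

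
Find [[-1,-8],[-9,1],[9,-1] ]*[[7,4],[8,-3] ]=[[-71, 20], [-55, -39], [55, 39]]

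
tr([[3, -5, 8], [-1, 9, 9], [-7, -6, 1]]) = 13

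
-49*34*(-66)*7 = 769692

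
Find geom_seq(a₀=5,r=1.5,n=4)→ a_0 = 5*1.5^0 = 5.0
a_1 = 5*1.5^1 = 7.5
a_2 = 5*1.5^2 = 11.25
...
= [5.0, 7.5, 11.25, 16.875]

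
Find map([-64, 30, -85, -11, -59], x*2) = [-128, 60, -170, -22, -118]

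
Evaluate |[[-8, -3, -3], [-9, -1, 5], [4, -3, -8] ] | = (1)*(-8)*det([[-1, 5], [-3, -8]]) + (-1)*(-3)*det([[-9, 5], [4, -8]]) + (1)*(-3)*det([[-9, -1], [4, -3]])
= -184 + 156 + -93
= -121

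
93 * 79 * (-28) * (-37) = 7611492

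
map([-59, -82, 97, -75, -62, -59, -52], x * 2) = -59*2=-118, -82*2=-164, 97*2=194, -75*2=-150, -62*2=-124, -59*2=-118, -52*2=-104
= [-118, -164, 194, -150, -124, -118, -104]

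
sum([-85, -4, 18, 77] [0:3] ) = slice → [-85, -4, 18]
(-85) + (-4) + 18
= -71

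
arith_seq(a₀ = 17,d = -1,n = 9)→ [17, 16, 15, 14, 13, 12, 11, 10, 9]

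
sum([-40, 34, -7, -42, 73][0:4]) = slice → [-40, 34, -7, -42]
(-40) + 34 + (-7) + (-42)
= -55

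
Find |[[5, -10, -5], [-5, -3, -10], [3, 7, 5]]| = (1)*(5)*det([[-3, -10], [7, 5]]) + (-1)*(-10)*det([[-5, -10], [3, 5]]) + (1)*(-5)*det([[-5, -3], [3, 7]])
= 275 + 50 + 130
= 455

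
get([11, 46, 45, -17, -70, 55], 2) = 45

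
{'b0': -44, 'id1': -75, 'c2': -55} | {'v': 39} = {'b0': -44, 'id1': -75, 'c2': -55, 'v': 39}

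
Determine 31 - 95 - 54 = -118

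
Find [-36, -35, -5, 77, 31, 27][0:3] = [-36, -35, -5]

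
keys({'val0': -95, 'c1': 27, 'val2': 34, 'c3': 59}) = ['val0', 'c1', 'val2', 'c3']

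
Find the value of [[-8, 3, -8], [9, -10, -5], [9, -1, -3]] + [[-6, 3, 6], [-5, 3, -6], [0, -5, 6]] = [[-14, 6, -2], [4, -7, -11], [9, -6, 3]]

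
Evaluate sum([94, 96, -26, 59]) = 94 + 96 + (-26) + 59
= 223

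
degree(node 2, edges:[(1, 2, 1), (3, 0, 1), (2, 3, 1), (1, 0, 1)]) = 2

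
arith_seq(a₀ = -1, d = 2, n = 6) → [-1, 1, 3, 5, 7, 9]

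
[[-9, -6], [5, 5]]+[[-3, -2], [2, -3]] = [[-12, -8], [7, 2]]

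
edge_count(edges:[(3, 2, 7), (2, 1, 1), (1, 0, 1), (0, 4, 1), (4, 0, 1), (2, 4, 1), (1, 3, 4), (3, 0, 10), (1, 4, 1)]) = 9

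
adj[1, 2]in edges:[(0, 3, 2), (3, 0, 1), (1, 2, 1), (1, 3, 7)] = 1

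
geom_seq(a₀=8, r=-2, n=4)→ [8, -16, 32, -64]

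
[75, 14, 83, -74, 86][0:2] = [75, 14]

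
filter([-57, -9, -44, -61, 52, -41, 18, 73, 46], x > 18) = [52, 73, 46]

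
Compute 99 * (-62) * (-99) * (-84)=-51043608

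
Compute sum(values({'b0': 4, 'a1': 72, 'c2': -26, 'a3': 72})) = 4 + 72 + (-26) + 72
= 122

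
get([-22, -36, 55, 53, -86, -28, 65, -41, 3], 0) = -22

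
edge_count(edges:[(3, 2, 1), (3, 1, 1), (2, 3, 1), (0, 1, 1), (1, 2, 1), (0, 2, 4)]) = 6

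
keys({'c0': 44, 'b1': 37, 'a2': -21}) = ['c0', 'b1', 'a2']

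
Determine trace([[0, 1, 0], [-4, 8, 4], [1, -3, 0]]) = 8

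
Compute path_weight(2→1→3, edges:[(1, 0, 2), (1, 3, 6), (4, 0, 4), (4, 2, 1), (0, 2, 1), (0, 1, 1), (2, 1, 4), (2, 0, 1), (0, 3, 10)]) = w(2→1)=4 + w(1→3)=6
= 10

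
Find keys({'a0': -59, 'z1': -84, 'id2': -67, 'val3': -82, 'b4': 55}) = ['a0', 'z1', 'id2', 'val3', 'b4']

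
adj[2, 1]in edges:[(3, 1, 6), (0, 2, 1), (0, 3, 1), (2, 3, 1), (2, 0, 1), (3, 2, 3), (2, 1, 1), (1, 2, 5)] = 1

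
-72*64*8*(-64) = 2359296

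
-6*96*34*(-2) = 39168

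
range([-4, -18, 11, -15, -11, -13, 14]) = 32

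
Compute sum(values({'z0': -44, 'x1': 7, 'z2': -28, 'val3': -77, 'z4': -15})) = (-44) + 7 + (-28) + (-77) + (-15)
= -157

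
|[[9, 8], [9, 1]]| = (9)*(1) - (8)*(9)
= -63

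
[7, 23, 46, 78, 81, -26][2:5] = [46, 78, 81]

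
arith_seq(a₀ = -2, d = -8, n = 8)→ a_0 = -2 + 0*-8 = -2
a_1 = -2 + 1*-8 = -10
a_2 = -2 + 2*-8 = -18
...
= [-2, -10, -18, -26, -34, -42, -50, -58]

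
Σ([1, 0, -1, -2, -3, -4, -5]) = -14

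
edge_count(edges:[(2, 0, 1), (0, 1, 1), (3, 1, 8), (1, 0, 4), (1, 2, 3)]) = 5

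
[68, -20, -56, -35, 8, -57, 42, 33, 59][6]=42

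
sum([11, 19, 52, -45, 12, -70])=11 + 19 + 52 + (-45) + 12 + (-70)
= -21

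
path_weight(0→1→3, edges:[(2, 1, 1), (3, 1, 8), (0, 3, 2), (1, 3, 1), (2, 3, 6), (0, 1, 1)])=w(0→1)=1 + w(1→3)=1
= 2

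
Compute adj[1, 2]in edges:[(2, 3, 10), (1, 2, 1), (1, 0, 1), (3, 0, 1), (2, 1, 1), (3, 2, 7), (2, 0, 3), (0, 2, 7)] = 1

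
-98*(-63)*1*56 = 345744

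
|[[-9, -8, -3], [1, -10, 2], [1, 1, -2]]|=-227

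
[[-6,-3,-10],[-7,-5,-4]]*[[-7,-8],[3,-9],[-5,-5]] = [[83, 125], [54, 121]]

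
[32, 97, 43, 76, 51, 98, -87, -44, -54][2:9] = [43, 76, 51, 98, -87, -44, -54]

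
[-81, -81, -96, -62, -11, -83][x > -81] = keep x where x > -81: -81✗, -81✗, -96✗, -62✓, -11✓, -83✗
= [-62, -11]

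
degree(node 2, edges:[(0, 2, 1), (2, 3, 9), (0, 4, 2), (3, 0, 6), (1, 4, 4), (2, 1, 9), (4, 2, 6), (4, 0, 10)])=4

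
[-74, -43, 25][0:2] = [-74, -43]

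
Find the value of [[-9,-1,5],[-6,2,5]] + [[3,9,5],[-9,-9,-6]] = [[-6, 8, 10], [-15, -7, -1]]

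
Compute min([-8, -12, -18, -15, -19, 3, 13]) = -19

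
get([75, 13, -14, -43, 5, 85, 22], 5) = 85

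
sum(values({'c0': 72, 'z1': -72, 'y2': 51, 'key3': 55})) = 72 + (-72) + 51 + 55
= 106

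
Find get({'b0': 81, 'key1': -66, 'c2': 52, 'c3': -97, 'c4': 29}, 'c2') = 52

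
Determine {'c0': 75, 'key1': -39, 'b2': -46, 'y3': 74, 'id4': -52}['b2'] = -46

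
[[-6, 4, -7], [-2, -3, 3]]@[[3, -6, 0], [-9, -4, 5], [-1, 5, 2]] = [[-47, -15, 6], [18, 39, -9]]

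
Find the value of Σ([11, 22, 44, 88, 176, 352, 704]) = 1397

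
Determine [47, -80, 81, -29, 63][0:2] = [47, -80]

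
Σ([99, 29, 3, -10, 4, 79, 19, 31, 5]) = 259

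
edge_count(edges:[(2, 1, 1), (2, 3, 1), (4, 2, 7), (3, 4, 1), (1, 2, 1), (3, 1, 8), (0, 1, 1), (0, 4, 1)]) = 8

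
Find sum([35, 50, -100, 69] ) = 35 + 50 + (-100) + 69
= 54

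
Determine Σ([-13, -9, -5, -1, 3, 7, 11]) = -7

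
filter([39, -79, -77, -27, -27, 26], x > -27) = keep x where x > -27: 39✓, -79✗, -77✗, -27✗, -27✗, 26✓
= [39, 26]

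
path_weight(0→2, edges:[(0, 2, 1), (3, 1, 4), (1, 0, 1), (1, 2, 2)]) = w(0→2)=1
= 1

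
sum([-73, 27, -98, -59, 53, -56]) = (-73) + 27 + (-98) + (-59) + 53 + (-56)
= -206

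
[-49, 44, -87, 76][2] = -87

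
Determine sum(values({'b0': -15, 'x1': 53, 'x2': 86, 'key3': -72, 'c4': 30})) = (-15) + 53 + 86 + (-72) + 30
= 82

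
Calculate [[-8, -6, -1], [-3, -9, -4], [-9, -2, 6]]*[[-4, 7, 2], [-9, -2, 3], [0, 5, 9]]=C[0][0] = (-8)*(-4) + (-6)*(-9) + (-1)*(0) = 86
C[0][1] = (-8)*(7) + (-6)*(-2) + (-1)*(5) = -49
C[0][2] = (-8)*(2) + (-6)*(3) + (-1)*(9) = -43
C[1][0] = (-3)*(-4) + (-9)*(-9) + (-4)*(0) = 93
C[1][1] = (-3)*(7) + (-9)*(-2) + (-4)*(5) = -23
C[1][2] = (-3)*(2) + (-9)*(3) + (-4)*(9) = -69
... (3 more cells)
= [[86, -49, -43], [93, -23, -69], [54, -29, 30]]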